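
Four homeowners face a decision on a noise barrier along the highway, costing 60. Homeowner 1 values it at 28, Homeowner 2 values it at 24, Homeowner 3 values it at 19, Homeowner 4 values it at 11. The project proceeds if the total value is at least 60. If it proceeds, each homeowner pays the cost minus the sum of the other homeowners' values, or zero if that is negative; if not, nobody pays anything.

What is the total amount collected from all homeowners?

8

Total value 82 ≥ cost 60, so it is built.
Homeowner 1: others sum to 54; max(0, 60 - 54) = 6.
Homeowner 2: others sum to 58; max(0, 60 - 58) = 2.
Homeowner 3: others sum to 63; max(0, 60 - 63) = 0.
Homeowner 4: others sum to 71; max(0, 60 - 71) = 0.
Total collected = 6 + 2 + 0 + 0 = 8.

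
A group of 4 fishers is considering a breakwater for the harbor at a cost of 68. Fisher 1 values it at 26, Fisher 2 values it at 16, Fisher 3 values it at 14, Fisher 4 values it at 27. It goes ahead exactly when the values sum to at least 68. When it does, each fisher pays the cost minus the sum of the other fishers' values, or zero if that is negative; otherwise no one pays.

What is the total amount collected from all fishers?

Total value 83 ≥ cost 68, so it is built.
Fisher 1: others sum to 57; max(0, 68 - 57) = 11.
Fisher 2: others sum to 67; max(0, 68 - 67) = 1.
Fisher 3: others sum to 69; max(0, 68 - 69) = 0.
Fisher 4: others sum to 56; max(0, 68 - 56) = 12.
Total collected = 11 + 1 + 0 + 12 = 24.

24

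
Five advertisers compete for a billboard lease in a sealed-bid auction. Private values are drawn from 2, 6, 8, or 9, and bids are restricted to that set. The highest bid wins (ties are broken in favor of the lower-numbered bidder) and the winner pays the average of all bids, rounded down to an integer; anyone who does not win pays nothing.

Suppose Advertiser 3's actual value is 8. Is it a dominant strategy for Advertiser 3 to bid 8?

Consider the case where Advertiser 1 bids 2, Advertiser 2 bids 2, Advertiser 4 bids 2 and Advertiser 5 bids 2.
Truthful bid 8: wins, pays 3, utility 8 - 3 = 5.
Bid 6 instead: wins, pays 2, utility 8 - 2 = 6.
Since 6 > 5, bidding 6 is strictly better here, so truthful bidding is not dominant.

No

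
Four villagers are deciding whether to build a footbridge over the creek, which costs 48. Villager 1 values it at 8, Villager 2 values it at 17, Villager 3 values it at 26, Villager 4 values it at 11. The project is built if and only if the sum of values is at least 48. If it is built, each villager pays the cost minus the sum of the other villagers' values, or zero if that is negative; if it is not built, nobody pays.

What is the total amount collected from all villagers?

15

Total value 62 ≥ cost 48, so it is built.
Villager 1: others sum to 54; max(0, 48 - 54) = 0.
Villager 2: others sum to 45; max(0, 48 - 45) = 3.
Villager 3: others sum to 36; max(0, 48 - 36) = 12.
Villager 4: others sum to 51; max(0, 48 - 51) = 0.
Total collected = 0 + 3 + 12 + 0 = 15.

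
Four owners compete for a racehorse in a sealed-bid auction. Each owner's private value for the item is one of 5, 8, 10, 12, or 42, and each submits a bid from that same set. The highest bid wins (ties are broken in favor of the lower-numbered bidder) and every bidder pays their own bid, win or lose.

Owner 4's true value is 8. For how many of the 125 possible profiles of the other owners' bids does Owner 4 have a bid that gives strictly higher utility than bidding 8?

Others bid (5, 5, 8): truth gives -8; bid 10 gives -2 > -8. Violating.
Others bid (5, 5, 10): truth gives -8; bid 12 gives -4 > -8. Violating.
Others bid (5, 5, 12): truth gives -8; bid 5 gives -5 > -8. Violating.
Others bid (5, 5, 42): truth gives -8; bid 5 gives -5 > -8. Violating.
Others bid (5, 5, 5): truth gives 0; no alternative beats it.
(Checking all 125 profiles: 124 have a profitable deviation, 1 does not.)

124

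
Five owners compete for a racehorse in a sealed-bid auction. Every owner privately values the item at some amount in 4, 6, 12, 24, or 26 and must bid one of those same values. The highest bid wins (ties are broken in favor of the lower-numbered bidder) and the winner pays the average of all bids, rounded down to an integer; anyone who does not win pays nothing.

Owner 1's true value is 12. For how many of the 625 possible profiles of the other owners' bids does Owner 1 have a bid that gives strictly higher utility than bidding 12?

Others bid (4, 4, 4, 4): truth gives 7; bid 4 gives 8 > 7. Violating.
Others bid (4, 4, 4, 6): truth gives 6; bid 6 gives 8 > 6. Violating.
Others bid (4, 4, 6, 4): truth gives 6; bid 6 gives 8 > 6. Violating.
Others bid (4, 4, 6, 6): truth gives 6; bid 6 gives 7 > 6. Violating.
Others bid (4, 4, 4, 12): truth gives 5; no alternative beats it.
Others bid (4, 4, 4, 24): truth gives 0; no alternative beats it.
(Checking all 625 profiles: 16 have a profitable deviation, 609 do not.)

16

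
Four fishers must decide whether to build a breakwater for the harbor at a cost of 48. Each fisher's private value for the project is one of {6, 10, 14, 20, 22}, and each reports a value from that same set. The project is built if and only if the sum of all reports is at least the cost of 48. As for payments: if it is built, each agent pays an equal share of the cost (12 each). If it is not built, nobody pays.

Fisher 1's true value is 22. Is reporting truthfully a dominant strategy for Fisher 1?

Check each profile of the others' reports and compare truth against every alternative report.
Others report (6, 6, 14): truth gives 10, best alternative gives 0.
Others report (6, 10, 10): truth gives 10, best alternative gives 0.
Others report (6, 14, 6): truth gives 10, best alternative gives 0.
Others report (10, 6, 10): truth gives 10, best alternative gives 0.
Others report (10, 10, 6): truth gives 10, best alternative gives 0.
Others report (14, 6, 6): truth gives 10, best alternative gives 0.
(Remaining 119 profiles checked similarly; truth is weakly best in each.)
In every case the truthful report is at least as good as any alternative, so it is a dominant strategy.

Yes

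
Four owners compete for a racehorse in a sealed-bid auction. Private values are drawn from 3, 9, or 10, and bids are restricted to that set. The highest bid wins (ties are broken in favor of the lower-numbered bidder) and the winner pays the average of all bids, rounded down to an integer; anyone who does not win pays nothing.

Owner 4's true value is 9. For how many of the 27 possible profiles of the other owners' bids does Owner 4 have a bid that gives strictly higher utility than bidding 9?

6

Others bid (3, 3, 9): truth gives 0; bid 10 gives 3 > 0. Violating.
Others bid (3, 9, 3): truth gives 0; bid 10 gives 3 > 0. Violating.
Others bid (3, 9, 9): truth gives 0; bid 10 gives 2 > 0. Violating.
Others bid (9, 3, 3): truth gives 0; bid 10 gives 3 > 0. Violating.
Others bid (3, 3, 3): truth gives 5; no alternative beats it.
Others bid (3, 3, 10): truth gives 0; no alternative beats it.
(Checking all 27 profiles: 6 have a profitable deviation, 21 do not.)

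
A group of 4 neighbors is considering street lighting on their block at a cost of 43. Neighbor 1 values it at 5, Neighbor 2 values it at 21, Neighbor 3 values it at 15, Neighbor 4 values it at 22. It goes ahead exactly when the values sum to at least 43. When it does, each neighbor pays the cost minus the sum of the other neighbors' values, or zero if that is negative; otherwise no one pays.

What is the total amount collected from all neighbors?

Total value 63 ≥ cost 43, so it is built.
Neighbor 1: others sum to 58; max(0, 43 - 58) = 0.
Neighbor 2: others sum to 42; max(0, 43 - 42) = 1.
Neighbor 3: others sum to 48; max(0, 43 - 48) = 0.
Neighbor 4: others sum to 41; max(0, 43 - 41) = 2.
Total collected = 0 + 1 + 0 + 2 = 3.

3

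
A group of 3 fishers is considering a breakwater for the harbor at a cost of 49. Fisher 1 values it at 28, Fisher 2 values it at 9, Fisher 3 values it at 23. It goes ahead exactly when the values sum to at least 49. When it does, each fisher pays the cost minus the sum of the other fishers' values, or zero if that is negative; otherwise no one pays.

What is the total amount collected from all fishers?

Total value 60 ≥ cost 49, so it is built.
Fisher 1: others sum to 32; max(0, 49 - 32) = 17.
Fisher 2: others sum to 51; max(0, 49 - 51) = 0.
Fisher 3: others sum to 37; max(0, 49 - 37) = 12.
Total collected = 17 + 0 + 12 = 29.

29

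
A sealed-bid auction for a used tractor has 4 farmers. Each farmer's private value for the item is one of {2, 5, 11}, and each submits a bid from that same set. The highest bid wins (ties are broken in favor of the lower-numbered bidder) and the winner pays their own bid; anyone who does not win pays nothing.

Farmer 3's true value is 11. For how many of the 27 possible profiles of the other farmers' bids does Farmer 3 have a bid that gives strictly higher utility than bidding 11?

Others bid (2, 2, 2): truth gives 0; bid 5 gives 6 > 0. Violating.
Others bid (2, 2, 5): truth gives 0; bid 5 gives 6 > 0. Violating.
Others bid (2, 2, 11): truth gives 0; no alternative beats it.
Others bid (2, 5, 2): truth gives 0; no alternative beats it.
(Checking all 27 profiles: 2 have a profitable deviation, 25 do not.)

2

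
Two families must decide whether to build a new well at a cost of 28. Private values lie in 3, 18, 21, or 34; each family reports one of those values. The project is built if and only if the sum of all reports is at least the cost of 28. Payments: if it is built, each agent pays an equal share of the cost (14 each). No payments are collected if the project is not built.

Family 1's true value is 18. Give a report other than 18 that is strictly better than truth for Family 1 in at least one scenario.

34

Suppose Family 2 reports 3.
Report 18: project not built, utility 0.
Report 34: project built, pays 14, utility 18 - 14 = 4.
So reporting 34 beats truth here (4 > 0).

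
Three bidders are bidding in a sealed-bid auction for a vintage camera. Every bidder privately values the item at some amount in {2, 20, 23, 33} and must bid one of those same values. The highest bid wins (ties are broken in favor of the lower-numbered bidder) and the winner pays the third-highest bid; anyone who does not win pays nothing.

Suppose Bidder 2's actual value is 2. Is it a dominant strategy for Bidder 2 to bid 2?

Check each profile of the others' bids and compare truth against every alternative bid.
Others bid (2, 2): truth gives 0, best alternative gives 0.
Others bid (2, 20): truth gives 0, best alternative gives 0.
Others bid (2, 23): truth gives 0, best alternative gives 0.
Others bid (2, 33): truth gives 0, best alternative gives 0.
Others bid (20, 2): truth gives 0, best alternative gives 0.
Others bid (20, 20): truth gives 0, best alternative gives 0.
(Remaining 10 profiles checked similarly; truth is weakly best in each.)
In every case the truthful bid is at least as good as any alternative, so it is a dominant strategy.

Yes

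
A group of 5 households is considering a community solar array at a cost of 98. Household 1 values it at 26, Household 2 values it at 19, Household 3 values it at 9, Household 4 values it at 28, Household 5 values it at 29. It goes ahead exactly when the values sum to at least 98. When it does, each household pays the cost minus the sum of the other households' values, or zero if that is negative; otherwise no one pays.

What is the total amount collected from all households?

Total value 111 ≥ cost 98, so it is built.
Household 1: others sum to 85; max(0, 98 - 85) = 13.
Household 2: others sum to 92; max(0, 98 - 92) = 6.
Household 3: others sum to 102; max(0, 98 - 102) = 0.
Household 4: others sum to 83; max(0, 98 - 83) = 15.
Household 5: others sum to 82; max(0, 98 - 82) = 16.
Total collected = 13 + 6 + 0 + 15 + 16 = 50.

50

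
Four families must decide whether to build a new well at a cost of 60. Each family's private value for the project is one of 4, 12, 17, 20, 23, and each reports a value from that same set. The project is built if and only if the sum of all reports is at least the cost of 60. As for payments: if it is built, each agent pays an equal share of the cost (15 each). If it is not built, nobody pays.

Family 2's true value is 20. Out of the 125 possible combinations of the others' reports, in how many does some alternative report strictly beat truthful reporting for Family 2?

Others report (4, 12, 23): truth gives 0; report 23 gives 5 > 0. Violating.
Others report (4, 17, 17): truth gives 0; report 23 gives 5 > 0. Violating.
Others report (4, 23, 12): truth gives 0; report 23 gives 5 > 0. Violating.
Others report (12, 4, 23): truth gives 0; report 23 gives 5 > 0. Violating.
Others report (4, 4, 4): truth gives 0; no alternative beats it.
Others report (4, 4, 12): truth gives 0; no alternative beats it.
(Checking all 125 profiles: 9 have a profitable deviation, 116 do not.)

9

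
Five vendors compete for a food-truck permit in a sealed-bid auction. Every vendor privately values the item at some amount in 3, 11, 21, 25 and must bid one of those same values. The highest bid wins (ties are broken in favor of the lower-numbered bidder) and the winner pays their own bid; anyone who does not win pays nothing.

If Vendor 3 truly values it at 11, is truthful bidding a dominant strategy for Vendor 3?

Check each profile of the others' bids and compare truth against every alternative bid.
Others bid (3, 3, 3, 3): truth gives 0, best alternative gives 0.
Others bid (3, 3, 3, 11): truth gives 0, best alternative gives 0.
Others bid (3, 3, 3, 21): truth gives 0, best alternative gives 0.
Others bid (3, 3, 3, 25): truth gives 0, best alternative gives 0.
Others bid (3, 3, 11, 3): truth gives 0, best alternative gives 0.
Others bid (3, 3, 11, 11): truth gives 0, best alternative gives 0.
(Remaining 250 profiles checked similarly; truth is weakly best in each.)
In every case the truthful bid is at least as good as any alternative, so it is a dominant strategy.

Yes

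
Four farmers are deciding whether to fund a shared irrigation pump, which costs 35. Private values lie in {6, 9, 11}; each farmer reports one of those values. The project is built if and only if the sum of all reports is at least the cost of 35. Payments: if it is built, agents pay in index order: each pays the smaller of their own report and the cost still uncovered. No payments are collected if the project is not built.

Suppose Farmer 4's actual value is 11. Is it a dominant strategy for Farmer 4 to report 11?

Check each profile of the others' reports and compare truth against every alternative report.
Others report (11, 11, 11): truth gives 9, best alternative gives 9.
Others report (9, 11, 11): truth gives 7, best alternative gives 7.
Others report (11, 9, 11): truth gives 7, best alternative gives 7.
Others report (11, 11, 9): truth gives 7, best alternative gives 7.
Others report (9, 9, 11): truth gives 5, best alternative gives 5.
Others report (9, 11, 9): truth gives 5, best alternative gives 5.
(Remaining 21 profiles checked similarly; truth is weakly best in each.)
In every case the truthful report is at least as good as any alternative, so it is a dominant strategy.

Yes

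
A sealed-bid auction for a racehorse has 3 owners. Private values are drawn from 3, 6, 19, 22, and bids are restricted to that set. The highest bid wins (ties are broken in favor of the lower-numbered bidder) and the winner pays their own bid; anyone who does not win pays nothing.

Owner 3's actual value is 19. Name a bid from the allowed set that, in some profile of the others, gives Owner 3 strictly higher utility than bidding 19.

Suppose Owner 1 bids 3 and Owner 2 bids 3.
Bid 19: wins, pays 19, utility 19 - 19 = 0.
Bid 6: wins, pays 6, utility 19 - 6 = 13.
So bidding 6 beats truth here (13 > 0).

6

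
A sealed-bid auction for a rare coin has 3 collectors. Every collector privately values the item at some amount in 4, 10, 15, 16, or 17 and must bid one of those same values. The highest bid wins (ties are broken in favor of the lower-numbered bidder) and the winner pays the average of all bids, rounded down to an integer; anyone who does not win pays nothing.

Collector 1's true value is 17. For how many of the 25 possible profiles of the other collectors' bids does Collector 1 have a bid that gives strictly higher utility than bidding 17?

10

Others bid (4, 4): truth gives 9; bid 4 gives 13 > 9. Violating.
Others bid (4, 10): truth gives 7; bid 10 gives 9 > 7. Violating.
Others bid (4, 15): truth gives 5; bid 15 gives 6 > 5. Violating.
Others bid (10, 4): truth gives 7; bid 10 gives 9 > 7. Violating.
Others bid (4, 16): truth gives 5; no alternative beats it.
Others bid (4, 17): truth gives 5; no alternative beats it.
(Checking all 25 profiles: 10 have a profitable deviation, 15 do not.)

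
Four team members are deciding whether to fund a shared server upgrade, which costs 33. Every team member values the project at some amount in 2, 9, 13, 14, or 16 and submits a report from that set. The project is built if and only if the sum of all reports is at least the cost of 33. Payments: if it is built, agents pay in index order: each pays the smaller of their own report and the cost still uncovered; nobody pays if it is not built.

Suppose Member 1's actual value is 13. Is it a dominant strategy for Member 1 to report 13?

No

Consider the case where Member 2 reports 2, Member 3 reports 9 and Member 4 reports 13.
Truthful report 13: project built, pays 13, utility 13 - 13 = 0.
Report 9 instead: project built, pays 9, utility 13 - 9 = 4.
Since 4 > 0, reporting 9 is strictly better here, so truthful reporting is not dominant.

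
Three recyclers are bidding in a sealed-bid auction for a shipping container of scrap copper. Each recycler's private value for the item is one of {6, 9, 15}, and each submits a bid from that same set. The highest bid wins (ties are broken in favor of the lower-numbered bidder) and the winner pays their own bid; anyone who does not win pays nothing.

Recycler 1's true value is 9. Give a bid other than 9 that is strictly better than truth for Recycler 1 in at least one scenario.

6

Suppose Recycler 2 bids 6 and Recycler 3 bids 6.
Bid 9: wins, pays 9, utility 9 - 9 = 0.
Bid 6: wins, pays 6, utility 9 - 6 = 3.
So bidding 6 beats truth here (3 > 0).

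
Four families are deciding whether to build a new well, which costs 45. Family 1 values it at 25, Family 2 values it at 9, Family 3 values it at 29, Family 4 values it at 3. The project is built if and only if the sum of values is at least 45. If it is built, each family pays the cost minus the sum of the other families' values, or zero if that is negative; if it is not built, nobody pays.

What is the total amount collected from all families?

12

Total value 66 ≥ cost 45, so it is built.
Family 1: others sum to 41; max(0, 45 - 41) = 4.
Family 2: others sum to 57; max(0, 45 - 57) = 0.
Family 3: others sum to 37; max(0, 45 - 37) = 8.
Family 4: others sum to 63; max(0, 45 - 63) = 0.
Total collected = 4 + 0 + 8 + 0 = 12.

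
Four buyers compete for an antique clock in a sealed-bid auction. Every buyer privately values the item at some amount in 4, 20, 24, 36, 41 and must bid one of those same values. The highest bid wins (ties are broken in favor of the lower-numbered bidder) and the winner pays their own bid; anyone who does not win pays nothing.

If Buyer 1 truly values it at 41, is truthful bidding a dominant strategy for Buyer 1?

No

Consider the case where Buyer 2 bids 4, Buyer 3 bids 4 and Buyer 4 bids 4.
Truthful bid 41: wins, pays 41, utility 41 - 41 = 0.
Bid 4 instead: wins, pays 4, utility 41 - 4 = 37.
Since 37 > 0, bidding 4 is strictly better here, so truthful bidding is not dominant.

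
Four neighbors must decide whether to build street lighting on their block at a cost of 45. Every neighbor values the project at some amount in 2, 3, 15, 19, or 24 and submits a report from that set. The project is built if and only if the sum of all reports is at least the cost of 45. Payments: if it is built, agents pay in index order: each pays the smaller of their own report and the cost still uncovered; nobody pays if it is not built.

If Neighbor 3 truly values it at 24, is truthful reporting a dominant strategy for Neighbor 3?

No

Consider the case where Neighbor 1 reports 2, Neighbor 2 reports 2 and Neighbor 4 reports 24.
Truthful report 24: project built, pays 24, utility 24 - 24 = 0.
Report 19 instead: project built, pays 19, utility 24 - 19 = 5.
Since 5 > 0, reporting 19 is strictly better here, so truthful reporting is not dominant.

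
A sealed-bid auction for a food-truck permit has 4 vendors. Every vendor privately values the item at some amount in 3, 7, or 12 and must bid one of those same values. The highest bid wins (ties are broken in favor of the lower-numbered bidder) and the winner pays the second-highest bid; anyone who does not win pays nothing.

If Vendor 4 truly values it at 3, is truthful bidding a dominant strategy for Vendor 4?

Yes

Check each profile of the others' bids and compare truth against every alternative bid.
Others bid (3, 3, 3): truth gives 0, best alternative gives 0.
Others bid (3, 3, 7): truth gives 0, best alternative gives 0.
Others bid (3, 3, 12): truth gives 0, best alternative gives 0.
Others bid (3, 7, 3): truth gives 0, best alternative gives 0.
Others bid (3, 7, 7): truth gives 0, best alternative gives 0.
Others bid (3, 7, 12): truth gives 0, best alternative gives 0.
(Remaining 21 profiles checked similarly; truth is weakly best in each.)
In every case the truthful bid is at least as good as any alternative, so it is a dominant strategy.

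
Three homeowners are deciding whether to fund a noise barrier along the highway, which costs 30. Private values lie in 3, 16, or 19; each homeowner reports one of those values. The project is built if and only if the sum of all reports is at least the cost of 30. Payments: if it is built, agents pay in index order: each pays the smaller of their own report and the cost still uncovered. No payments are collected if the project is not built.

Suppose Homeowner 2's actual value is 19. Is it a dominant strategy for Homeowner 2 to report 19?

No

Consider the case where Homeowner 1 reports 3 and Homeowner 3 reports 16.
Truthful report 19: project built, pays 19, utility 19 - 19 = 0.
Report 16 instead: project built, pays 16, utility 19 - 16 = 3.
Since 3 > 0, reporting 16 is strictly better here, so truthful reporting is not dominant.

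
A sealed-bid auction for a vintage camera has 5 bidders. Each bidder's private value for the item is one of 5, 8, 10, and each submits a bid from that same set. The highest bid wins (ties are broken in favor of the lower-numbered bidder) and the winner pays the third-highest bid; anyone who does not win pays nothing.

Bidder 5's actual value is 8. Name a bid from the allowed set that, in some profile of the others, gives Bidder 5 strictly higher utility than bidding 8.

Suppose Bidder 1 bids 5, Bidder 2 bids 5, Bidder 3 bids 5 and Bidder 4 bids 8.
Bid 8: loses, pays 0, utility 0.
Bid 10: wins, pays 5, utility 8 - 5 = 3.
So bidding 10 beats truth here (3 > 0).

10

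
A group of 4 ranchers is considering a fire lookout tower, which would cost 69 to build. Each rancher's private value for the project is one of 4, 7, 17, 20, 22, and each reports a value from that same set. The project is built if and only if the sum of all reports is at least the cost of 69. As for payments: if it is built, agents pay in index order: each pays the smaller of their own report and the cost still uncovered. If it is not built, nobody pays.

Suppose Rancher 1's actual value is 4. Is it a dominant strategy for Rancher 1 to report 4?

Check each profile of the others' reports and compare truth against every alternative report.
Others report (20, 20, 22): truth gives 0, best alternative gives -3.
Others report (20, 22, 20): truth gives 0, best alternative gives -3.
Others report (20, 22, 22): truth gives 0, best alternative gives -3.
Others report (22, 20, 20): truth gives 0, best alternative gives -3.
Others report (22, 20, 22): truth gives 0, best alternative gives -3.
Others report (22, 22, 20): truth gives 0, best alternative gives -3.
(Remaining 119 profiles checked similarly; truth is weakly best in each.)
In every case the truthful report is at least as good as any alternative, so it is a dominant strategy.

Yes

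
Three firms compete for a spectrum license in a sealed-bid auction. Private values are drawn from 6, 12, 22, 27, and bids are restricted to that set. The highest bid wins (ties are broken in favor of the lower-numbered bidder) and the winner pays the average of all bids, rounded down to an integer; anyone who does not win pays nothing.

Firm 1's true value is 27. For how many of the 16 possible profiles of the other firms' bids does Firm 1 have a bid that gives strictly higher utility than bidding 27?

9

Others bid (6, 6): truth gives 14; bid 6 gives 21 > 14. Violating.
Others bid (6, 12): truth gives 12; bid 12 gives 17 > 12. Violating.
Others bid (6, 22): truth gives 9; bid 22 gives 11 > 9. Violating.
Others bid (12, 6): truth gives 12; bid 12 gives 17 > 12. Violating.
Others bid (6, 27): truth gives 7; no alternative beats it.
Others bid (12, 27): truth gives 5; no alternative beats it.
(Checking all 16 profiles: 9 have a profitable deviation, 7 do not.)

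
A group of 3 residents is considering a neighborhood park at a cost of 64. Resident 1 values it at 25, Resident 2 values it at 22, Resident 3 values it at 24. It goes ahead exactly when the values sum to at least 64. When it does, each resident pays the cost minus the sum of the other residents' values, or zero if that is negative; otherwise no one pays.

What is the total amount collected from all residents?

50

Total value 71 ≥ cost 64, so it is built.
Resident 1: others sum to 46; max(0, 64 - 46) = 18.
Resident 2: others sum to 49; max(0, 64 - 49) = 15.
Resident 3: others sum to 47; max(0, 64 - 47) = 17.
Total collected = 18 + 15 + 17 = 50.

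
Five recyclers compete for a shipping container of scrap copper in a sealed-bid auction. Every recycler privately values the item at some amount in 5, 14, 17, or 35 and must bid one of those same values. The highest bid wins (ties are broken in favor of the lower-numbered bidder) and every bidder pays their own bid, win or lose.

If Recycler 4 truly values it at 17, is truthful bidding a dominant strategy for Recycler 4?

Consider the case where Recycler 1 bids 5, Recycler 2 bids 5, Recycler 3 bids 5 and Recycler 5 bids 5.
Truthful bid 17: wins, pays 17, utility 17 - 17 = 0.
Bid 14 instead: wins, pays 14, utility 17 - 14 = 3.
Since 3 > 0, bidding 14 is strictly better here, so truthful bidding is not dominant.

No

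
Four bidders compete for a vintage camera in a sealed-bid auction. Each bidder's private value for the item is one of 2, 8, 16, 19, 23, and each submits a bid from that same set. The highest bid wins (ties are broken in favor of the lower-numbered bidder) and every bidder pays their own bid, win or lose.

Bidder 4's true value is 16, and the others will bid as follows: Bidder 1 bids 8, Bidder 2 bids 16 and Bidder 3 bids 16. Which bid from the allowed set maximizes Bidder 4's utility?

2

Bid 2: loses but pays 2, utility -2.
Bid 8: loses but pays 8, utility -8.
Bid 16: loses but pays 16, utility -16.
Bid 19: wins, pays 19, utility 16 - 19 = -3.
Bid 23: wins, pays 23, utility 16 - 23 = -7.
The best choice is 2 with utility -2.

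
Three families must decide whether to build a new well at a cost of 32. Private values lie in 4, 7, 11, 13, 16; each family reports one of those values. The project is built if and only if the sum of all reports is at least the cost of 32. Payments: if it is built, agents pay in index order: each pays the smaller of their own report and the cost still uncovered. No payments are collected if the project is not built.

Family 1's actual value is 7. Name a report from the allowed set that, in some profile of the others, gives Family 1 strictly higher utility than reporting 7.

4

Suppose Family 2 reports 13 and Family 3 reports 16.
Report 7: project built, pays 7, utility 7 - 7 = 0.
Report 4: project built, pays 4, utility 7 - 4 = 3.
So reporting 4 beats truth here (3 > 0).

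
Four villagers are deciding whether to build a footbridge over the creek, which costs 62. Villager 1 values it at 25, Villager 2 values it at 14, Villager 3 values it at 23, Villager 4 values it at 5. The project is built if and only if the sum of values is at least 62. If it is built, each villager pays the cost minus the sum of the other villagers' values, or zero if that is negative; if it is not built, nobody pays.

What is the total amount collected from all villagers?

47

Total value 67 ≥ cost 62, so it is built.
Villager 1: others sum to 42; max(0, 62 - 42) = 20.
Villager 2: others sum to 53; max(0, 62 - 53) = 9.
Villager 3: others sum to 44; max(0, 62 - 44) = 18.
Villager 4: others sum to 62; max(0, 62 - 62) = 0.
Total collected = 20 + 9 + 18 + 0 = 47.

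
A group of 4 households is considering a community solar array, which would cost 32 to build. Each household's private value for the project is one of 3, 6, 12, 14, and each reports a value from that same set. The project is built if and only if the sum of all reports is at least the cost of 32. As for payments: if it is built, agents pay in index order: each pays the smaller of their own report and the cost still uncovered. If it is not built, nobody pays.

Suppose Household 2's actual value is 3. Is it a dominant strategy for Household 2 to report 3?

Check each profile of the others' reports and compare truth against every alternative report.
Others report (3, 12, 12): truth gives 0, best alternative gives -3.
Others report (3, 12, 14): truth gives 0, best alternative gives -3.
Others report (3, 14, 12): truth gives 0, best alternative gives -3.
Others report (3, 14, 14): truth gives 0, best alternative gives -3.
Others report (6, 6, 14): truth gives 0, best alternative gives -3.
Others report (6, 12, 12): truth gives 0, best alternative gives -3.
(Remaining 58 profiles checked similarly; truth is weakly best in each.)
In every case the truthful report is at least as good as any alternative, so it is a dominant strategy.

Yes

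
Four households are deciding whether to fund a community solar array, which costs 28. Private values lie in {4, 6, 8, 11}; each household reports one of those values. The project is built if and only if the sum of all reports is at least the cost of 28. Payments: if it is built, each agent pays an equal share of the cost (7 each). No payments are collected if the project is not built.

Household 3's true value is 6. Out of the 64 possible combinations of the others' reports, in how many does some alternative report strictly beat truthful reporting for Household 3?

Others report (4, 8, 11): truth gives -1; report 4 gives 0 > -1. Violating.
Others report (4, 11, 8): truth gives -1; report 4 gives 0 > -1. Violating.
Others report (6, 6, 11): truth gives -1; report 4 gives 0 > -1. Violating.
Others report (6, 8, 8): truth gives -1; report 4 gives 0 > -1. Violating.
Others report (4, 4, 4): truth gives 0; no alternative beats it.
Others report (4, 4, 6): truth gives 0; no alternative beats it.
(Checking all 64 profiles: 12 have a profitable deviation, 52 do not.)

12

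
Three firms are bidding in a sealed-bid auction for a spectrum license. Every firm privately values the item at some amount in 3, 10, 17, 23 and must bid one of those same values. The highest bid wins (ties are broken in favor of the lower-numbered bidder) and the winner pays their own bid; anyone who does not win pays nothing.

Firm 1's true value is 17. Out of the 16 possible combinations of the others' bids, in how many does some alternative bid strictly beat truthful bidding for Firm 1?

Others bid (3, 3): truth gives 0; bid 3 gives 14 > 0. Violating.
Others bid (3, 10): truth gives 0; bid 10 gives 7 > 0. Violating.
Others bid (10, 3): truth gives 0; bid 10 gives 7 > 0. Violating.
Others bid (10, 10): truth gives 0; bid 10 gives 7 > 0. Violating.
Others bid (3, 17): truth gives 0; no alternative beats it.
Others bid (3, 23): truth gives 0; no alternative beats it.
(Checking all 16 profiles: 4 have a profitable deviation, 12 do not.)

4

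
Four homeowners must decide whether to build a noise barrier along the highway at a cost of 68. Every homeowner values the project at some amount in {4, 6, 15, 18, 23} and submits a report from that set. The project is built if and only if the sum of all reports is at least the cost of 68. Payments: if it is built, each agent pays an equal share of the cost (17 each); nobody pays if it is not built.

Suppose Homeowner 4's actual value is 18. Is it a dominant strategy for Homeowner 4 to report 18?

No

Consider the case where Homeowner 1 reports 4, Homeowner 2 reports 18 and Homeowner 3 reports 23.
Truthful report 18: project not built, utility 0.
Report 23 instead: project built, pays 17, utility 18 - 17 = 1.
Since 1 > 0, reporting 23 is strictly better here, so truthful reporting is not dominant.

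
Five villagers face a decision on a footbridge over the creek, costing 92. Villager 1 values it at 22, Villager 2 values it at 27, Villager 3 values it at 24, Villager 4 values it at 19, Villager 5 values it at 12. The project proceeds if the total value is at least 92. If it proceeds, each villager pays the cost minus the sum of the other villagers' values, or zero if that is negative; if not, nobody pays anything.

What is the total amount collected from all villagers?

Total value 104 ≥ cost 92, so it is built.
Villager 1: others sum to 82; max(0, 92 - 82) = 10.
Villager 2: others sum to 77; max(0, 92 - 77) = 15.
Villager 3: others sum to 80; max(0, 92 - 80) = 12.
Villager 4: others sum to 85; max(0, 92 - 85) = 7.
Villager 5: others sum to 92; max(0, 92 - 92) = 0.
Total collected = 10 + 15 + 12 + 7 + 0 = 44.

44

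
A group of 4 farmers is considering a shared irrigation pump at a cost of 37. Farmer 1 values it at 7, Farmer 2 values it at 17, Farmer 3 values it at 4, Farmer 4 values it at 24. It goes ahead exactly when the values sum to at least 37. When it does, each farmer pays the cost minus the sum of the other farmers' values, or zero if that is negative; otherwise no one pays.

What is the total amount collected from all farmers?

11

Total value 52 ≥ cost 37, so it is built.
Farmer 1: others sum to 45; max(0, 37 - 45) = 0.
Farmer 2: others sum to 35; max(0, 37 - 35) = 2.
Farmer 3: others sum to 48; max(0, 37 - 48) = 0.
Farmer 4: others sum to 28; max(0, 37 - 28) = 9.
Total collected = 0 + 2 + 0 + 9 = 11.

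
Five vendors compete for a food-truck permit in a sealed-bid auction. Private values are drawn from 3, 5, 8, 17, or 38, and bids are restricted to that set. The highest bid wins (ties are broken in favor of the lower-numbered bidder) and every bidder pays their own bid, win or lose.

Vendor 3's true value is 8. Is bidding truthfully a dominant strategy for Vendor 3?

No

Consider the case where Vendor 1 bids 3, Vendor 2 bids 3, Vendor 4 bids 3 and Vendor 5 bids 3.
Truthful bid 8: wins, pays 8, utility 8 - 8 = 0.
Bid 5 instead: wins, pays 5, utility 8 - 5 = 3.
Since 3 > 0, bidding 5 is strictly better here, so truthful bidding is not dominant.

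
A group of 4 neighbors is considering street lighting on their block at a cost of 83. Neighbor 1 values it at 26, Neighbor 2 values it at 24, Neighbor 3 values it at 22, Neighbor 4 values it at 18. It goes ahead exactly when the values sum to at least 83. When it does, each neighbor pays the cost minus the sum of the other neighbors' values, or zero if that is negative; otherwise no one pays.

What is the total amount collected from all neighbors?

62

Total value 90 ≥ cost 83, so it is built.
Neighbor 1: others sum to 64; max(0, 83 - 64) = 19.
Neighbor 2: others sum to 66; max(0, 83 - 66) = 17.
Neighbor 3: others sum to 68; max(0, 83 - 68) = 15.
Neighbor 4: others sum to 72; max(0, 83 - 72) = 11.
Total collected = 19 + 17 + 15 + 11 = 62.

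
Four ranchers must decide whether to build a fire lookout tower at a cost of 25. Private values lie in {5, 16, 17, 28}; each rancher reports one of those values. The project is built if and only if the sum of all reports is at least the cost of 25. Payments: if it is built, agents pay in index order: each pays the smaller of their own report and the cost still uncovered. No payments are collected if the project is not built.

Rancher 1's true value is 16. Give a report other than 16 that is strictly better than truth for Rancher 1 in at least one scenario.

Suppose Rancher 2 reports 5, Rancher 3 reports 5 and Rancher 4 reports 16.
Report 16: project built, pays 16, utility 16 - 16 = 0.
Report 5: project built, pays 5, utility 16 - 5 = 11.
So reporting 5 beats truth here (11 > 0).

5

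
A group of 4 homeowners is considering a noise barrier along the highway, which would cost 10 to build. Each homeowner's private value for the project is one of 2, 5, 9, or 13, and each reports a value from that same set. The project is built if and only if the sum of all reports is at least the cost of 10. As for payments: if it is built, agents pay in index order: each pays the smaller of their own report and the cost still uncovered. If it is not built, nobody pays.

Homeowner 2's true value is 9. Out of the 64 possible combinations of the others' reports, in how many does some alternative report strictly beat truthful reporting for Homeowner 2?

Others report (2, 2, 2): truth gives 1; report 5 gives 4 > 1. Violating.
Others report (2, 2, 5): truth gives 1; report 2 gives 7 > 1. Violating.
Others report (2, 2, 9): truth gives 1; report 2 gives 7 > 1. Violating.
Others report (2, 2, 13): truth gives 1; report 2 gives 7 > 1. Violating.
Others report (9, 2, 2): truth gives 8; no alternative beats it.
Others report (9, 2, 5): truth gives 8; no alternative beats it.
(Checking all 64 profiles: 32 have a profitable deviation, 32 do not.)

32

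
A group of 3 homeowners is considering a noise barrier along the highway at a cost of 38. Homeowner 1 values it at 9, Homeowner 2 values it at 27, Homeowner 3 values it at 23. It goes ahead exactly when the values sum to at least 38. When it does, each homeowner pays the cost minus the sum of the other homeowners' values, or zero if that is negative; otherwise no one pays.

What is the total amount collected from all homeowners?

8

Total value 59 ≥ cost 38, so it is built.
Homeowner 1: others sum to 50; max(0, 38 - 50) = 0.
Homeowner 2: others sum to 32; max(0, 38 - 32) = 6.
Homeowner 3: others sum to 36; max(0, 38 - 36) = 2.
Total collected = 0 + 6 + 2 = 8.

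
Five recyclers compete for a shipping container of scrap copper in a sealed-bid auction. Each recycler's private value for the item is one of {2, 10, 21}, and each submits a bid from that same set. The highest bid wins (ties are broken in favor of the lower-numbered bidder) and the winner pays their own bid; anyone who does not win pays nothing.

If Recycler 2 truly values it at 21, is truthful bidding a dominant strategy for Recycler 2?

No

Consider the case where Recycler 1 bids 2, Recycler 3 bids 2, Recycler 4 bids 2 and Recycler 5 bids 2.
Truthful bid 21: wins, pays 21, utility 21 - 21 = 0.
Bid 10 instead: wins, pays 10, utility 21 - 10 = 11.
Since 11 > 0, bidding 10 is strictly better here, so truthful bidding is not dominant.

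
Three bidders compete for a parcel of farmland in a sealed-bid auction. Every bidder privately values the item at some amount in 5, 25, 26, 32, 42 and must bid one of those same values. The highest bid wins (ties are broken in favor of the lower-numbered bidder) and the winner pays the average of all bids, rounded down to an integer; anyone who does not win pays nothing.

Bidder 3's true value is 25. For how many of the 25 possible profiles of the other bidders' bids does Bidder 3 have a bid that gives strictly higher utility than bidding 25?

4

Others bid (5, 25): truth gives 0; bid 26 gives 7 > 0. Violating.
Others bid (5, 26): truth gives 0; bid 32 gives 4 > 0. Violating.
Others bid (25, 5): truth gives 0; bid 26 gives 7 > 0. Violating.
Others bid (26, 5): truth gives 0; bid 32 gives 4 > 0. Violating.
Others bid (5, 5): truth gives 14; no alternative beats it.
Others bid (5, 32): truth gives 0; no alternative beats it.
(Checking all 25 profiles: 4 have a profitable deviation, 21 do not.)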